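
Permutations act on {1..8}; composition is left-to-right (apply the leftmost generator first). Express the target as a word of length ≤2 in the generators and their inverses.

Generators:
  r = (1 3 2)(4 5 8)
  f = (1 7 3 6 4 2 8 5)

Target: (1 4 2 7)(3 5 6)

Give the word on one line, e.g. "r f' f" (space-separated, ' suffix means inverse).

  after r': (1 2 3)(4 8 5)
  after f': (1 4 2 7)(3 5 6)

r' f'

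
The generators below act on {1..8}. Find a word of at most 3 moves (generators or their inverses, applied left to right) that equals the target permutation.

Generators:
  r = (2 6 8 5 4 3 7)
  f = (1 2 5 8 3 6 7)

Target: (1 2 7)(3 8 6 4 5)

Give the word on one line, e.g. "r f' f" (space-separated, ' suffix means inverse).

r f' r

  after r: (2 6 8 5 4 3 7)
  after f': (1 7)(2 3 6 5 4 8)
  after r: (1 2 7)(3 8 6 4 5)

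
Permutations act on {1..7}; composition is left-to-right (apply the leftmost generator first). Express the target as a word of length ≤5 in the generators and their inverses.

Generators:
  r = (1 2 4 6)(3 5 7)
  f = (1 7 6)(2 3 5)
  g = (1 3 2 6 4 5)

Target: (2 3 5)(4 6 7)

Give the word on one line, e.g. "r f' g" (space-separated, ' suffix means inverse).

g' f r'

  after g': (1 5 4 6 2 3)
  after f: (1 2 5 4)(3 7 6)
  after r': (2 3 5)(4 6 7)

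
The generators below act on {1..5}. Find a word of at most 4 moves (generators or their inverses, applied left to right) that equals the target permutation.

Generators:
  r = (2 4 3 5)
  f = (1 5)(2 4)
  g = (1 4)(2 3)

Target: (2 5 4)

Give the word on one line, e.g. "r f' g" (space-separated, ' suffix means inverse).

f r' r' g

  after f: (1 5)(2 4)
  after r': (1 3 4 5)
  after r': (1 4 3 2 5)
  after g: (2 5 4)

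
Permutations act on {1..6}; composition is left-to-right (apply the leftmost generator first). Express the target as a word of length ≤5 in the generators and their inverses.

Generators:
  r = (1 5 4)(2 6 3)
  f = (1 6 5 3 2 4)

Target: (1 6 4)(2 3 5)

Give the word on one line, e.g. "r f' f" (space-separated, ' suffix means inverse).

r' f' r' f r

  after r': (1 4 5)(2 3 6)
  after f': (1 2 5 4 6 3)
  after r': (1 3 4 2)
  after f: (1 2 6 5 3)
  after r: (1 6 4)(2 3 5)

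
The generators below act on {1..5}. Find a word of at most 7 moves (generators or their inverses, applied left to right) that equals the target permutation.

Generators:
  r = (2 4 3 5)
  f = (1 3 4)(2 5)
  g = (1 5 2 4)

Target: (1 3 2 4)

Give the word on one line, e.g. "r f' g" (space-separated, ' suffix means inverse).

r' g r' g' g'

  after r': (2 5 3 4)
  after g: (1 5 3)
  after r': (1 3)(2 5 4)
  after g': (1 3 4 5 2)
  after g': (1 3 2 4)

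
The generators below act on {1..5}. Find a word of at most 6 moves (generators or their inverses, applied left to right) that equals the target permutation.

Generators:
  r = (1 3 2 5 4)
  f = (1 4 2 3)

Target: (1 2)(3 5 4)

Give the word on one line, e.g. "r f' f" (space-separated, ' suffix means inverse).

f' f' r' f'

  after f': (1 3 2 4)
  after f': (1 2)(3 4)
  after r': (1 3 5 2 4)
  after f': (1 2)(3 5 4)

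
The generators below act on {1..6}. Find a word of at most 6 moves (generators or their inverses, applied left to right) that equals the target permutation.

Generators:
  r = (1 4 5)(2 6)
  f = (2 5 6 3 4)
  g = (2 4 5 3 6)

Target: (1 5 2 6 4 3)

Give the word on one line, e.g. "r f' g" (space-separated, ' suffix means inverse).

  after f': (2 4 3 6 5)
  after f': (2 3 5 4 6)
  after r: (1 4 2 3)
  after g': (1 2 5 4 6 3)
  after f: (1 5 2 6 4 3)

f' f' r g' f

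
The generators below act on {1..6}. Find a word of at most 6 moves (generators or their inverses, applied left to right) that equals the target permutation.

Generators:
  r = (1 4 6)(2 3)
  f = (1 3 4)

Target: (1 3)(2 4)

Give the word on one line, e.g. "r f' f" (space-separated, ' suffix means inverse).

  after r': (1 6 4)(2 3)
  after f: (1 6)(2 4 3)
  after r': (1 4 2)
  after f': (1 3)(2 4)

r' f r' f'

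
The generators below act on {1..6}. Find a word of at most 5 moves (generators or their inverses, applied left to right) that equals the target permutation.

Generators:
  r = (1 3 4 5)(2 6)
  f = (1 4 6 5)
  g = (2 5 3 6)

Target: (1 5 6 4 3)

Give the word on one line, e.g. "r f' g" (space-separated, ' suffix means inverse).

  after r': (1 5 4 3)(2 6)
  after g: (1 3)(4 6 5)
  after f: (1 3 4 5 6)
  after r': (2 6 5)
  after r': (1 5 6 4 3)

r' g f r' r'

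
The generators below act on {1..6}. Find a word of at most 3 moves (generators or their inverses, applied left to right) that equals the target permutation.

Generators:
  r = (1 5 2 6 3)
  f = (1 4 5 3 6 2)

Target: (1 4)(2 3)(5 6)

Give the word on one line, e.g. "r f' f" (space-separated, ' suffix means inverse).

r f'

  after r: (1 5 2 6 3)
  after f': (1 4)(2 3)(5 6)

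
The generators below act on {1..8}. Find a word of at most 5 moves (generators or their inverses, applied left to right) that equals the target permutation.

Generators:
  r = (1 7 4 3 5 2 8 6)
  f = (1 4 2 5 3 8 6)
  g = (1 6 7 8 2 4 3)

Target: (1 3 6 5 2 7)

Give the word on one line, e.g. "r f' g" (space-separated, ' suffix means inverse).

r f g f'

  after r: (1 7 4 3 5 2 8 6)
  after f: (1 7 2 6 4 8)
  after g: (1 8 6 3)(2 7 4)
  after f': (1 3 6 5 2 7)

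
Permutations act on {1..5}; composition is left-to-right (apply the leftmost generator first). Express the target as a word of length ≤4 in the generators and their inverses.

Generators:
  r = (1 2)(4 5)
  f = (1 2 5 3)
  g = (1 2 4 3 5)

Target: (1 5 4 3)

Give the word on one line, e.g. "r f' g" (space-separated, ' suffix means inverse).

g r' g f

  after g: (1 2 4 3 5)
  after r': (2 5)(3 4)
  after g: (1 2)(4 5)
  after f: (1 5 4 3)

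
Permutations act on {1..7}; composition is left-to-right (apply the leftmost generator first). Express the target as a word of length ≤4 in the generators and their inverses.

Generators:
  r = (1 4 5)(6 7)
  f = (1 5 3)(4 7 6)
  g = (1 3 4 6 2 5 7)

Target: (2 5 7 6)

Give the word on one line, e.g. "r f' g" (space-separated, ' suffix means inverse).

r f g

  after r: (1 4 5)(6 7)
  after f: (1 7 4 3)
  after g: (2 5 7 6)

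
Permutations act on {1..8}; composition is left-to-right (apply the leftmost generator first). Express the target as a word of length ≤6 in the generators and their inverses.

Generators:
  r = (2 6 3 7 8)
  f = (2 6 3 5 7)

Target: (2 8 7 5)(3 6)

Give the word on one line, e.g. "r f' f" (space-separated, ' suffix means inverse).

  after f: (2 6 3 5 7)
  after r: (2 3 5 8)(6 7)
  after f: (2 5 8 6)(3 7)
  after f: (2 7 5 8 3)
  after r: (2 8 7 5)(3 6)

f r f f r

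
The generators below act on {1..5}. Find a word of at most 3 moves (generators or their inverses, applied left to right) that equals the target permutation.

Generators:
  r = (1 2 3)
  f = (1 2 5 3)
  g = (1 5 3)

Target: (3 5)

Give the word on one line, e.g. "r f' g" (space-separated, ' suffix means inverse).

  after r': (1 3 2)
  after f: (3 5)

r' f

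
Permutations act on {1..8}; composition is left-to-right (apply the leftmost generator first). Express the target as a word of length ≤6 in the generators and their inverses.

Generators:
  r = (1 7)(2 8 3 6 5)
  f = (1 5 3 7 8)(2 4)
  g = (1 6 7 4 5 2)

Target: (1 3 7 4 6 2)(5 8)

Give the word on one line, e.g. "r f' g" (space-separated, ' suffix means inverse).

  after r': (1 7)(2 5 6 3 8)
  after r': (2 6 8 5 3)
  after g: (1 6 8 2 7 4 5 3)
  after r': (1 3 7 4 6 2)(5 8)

r' r' g r'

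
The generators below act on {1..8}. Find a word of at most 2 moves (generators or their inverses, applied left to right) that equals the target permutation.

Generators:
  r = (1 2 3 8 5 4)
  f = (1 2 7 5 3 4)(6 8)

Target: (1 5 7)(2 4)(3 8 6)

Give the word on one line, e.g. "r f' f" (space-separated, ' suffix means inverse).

  after f': (1 4 3 5 7 2)(6 8)
  after r': (1 5 7)(2 4)(3 8 6)

f' r'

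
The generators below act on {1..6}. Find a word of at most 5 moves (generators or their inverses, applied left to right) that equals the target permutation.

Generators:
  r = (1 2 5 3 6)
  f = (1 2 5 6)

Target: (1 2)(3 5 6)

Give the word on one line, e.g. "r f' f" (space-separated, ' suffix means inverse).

  after f: (1 2 5 6)
  after r: (1 5)(2 3 6)
  after f: (1 6 5 2 3)
  after r: (2 6 3)
  after f: (1 2)(3 5 6)

f r f r f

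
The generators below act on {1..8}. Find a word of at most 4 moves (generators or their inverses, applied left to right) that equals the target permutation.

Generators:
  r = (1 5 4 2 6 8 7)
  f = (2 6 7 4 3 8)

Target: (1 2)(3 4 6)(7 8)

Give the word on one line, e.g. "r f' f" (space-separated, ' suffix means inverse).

f' r' f r

  after f': (2 8 3 4 7 6)
  after r': (1 7 2 6 4 8 3 5)
  after f: (1 4 2 7 6 3 5)
  after r: (1 2)(3 4 6)(7 8)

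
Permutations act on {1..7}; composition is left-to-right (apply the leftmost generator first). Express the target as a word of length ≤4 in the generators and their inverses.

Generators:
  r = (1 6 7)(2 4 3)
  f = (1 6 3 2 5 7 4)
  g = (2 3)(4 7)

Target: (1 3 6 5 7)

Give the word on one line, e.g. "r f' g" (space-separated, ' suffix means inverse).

f f f r'

  after f: (1 6 3 2 5 7 4)
  after f: (1 3 5 4 6 2 7)
  after f: (1 2 4 3 7 6 5)
  after r': (1 3 6 5 7)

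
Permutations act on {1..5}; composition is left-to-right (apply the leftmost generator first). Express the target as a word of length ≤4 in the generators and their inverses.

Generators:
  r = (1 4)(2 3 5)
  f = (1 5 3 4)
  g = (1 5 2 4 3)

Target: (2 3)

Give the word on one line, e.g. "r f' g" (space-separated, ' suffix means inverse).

r g f' f'

  after r: (1 4)(2 3 5)
  after g: (1 3 2)(4 5)
  after f': (1 5 3 2 4)
  after f': (2 3)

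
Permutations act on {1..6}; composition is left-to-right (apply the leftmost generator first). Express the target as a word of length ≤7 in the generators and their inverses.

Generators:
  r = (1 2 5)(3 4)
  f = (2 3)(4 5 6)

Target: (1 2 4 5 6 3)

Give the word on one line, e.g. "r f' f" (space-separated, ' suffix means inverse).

r r f' r' f'

  after r: (1 2 5)(3 4)
  after r: (1 5 2)
  after f': (1 4 6 5 3 2)
  after r': (1 3)(2 5 4 6)
  after f': (1 2 4 5 6 3)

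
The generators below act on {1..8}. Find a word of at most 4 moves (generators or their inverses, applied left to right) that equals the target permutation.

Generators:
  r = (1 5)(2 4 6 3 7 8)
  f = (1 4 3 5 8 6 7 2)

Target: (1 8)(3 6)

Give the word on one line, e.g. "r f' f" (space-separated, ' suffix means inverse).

  after f: (1 4 3 5 8 6 7 2)
  after r: (1 6 8 3)(2 5)(4 7)
  after f: (1 7 3 4 2 8 5)
  after r: (1 8)(3 6)

f r f r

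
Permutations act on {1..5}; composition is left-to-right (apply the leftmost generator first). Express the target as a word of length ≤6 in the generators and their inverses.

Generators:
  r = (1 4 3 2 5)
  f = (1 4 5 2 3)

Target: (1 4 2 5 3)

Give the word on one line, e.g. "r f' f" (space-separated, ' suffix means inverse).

  after r: (1 4 3 2 5)
  after f': (2 4)(3 5)
  after f': (1 3 4 5 2)
  after r': (1 4 2 5 3)

r f' f' r'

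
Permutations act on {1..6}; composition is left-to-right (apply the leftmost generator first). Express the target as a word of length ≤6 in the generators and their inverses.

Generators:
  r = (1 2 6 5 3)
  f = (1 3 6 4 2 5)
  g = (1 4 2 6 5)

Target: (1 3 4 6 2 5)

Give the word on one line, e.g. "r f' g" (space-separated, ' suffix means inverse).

r' f' r' g

  after r': (1 3 5 6 2)
  after f': (2 5 3)(4 6)
  after r': (1 3)(2 6 4)
  after g: (1 3 4 6 2 5)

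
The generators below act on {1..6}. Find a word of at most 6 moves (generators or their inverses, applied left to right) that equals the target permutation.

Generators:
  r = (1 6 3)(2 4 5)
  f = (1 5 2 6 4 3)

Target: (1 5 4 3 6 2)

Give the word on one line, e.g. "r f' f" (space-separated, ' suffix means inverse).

r' r' f' r'

  after r': (1 3 6)(2 5 4)
  after r': (1 6 3)(2 4 5)
  after f': (1 2 6 4)
  after r': (1 5 4 3 6 2)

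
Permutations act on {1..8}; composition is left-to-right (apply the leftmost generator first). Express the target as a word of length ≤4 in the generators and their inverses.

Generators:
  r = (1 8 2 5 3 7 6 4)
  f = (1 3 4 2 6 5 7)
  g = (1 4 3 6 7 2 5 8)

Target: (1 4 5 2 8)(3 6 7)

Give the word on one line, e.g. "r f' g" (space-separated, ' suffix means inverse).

  after g: (1 4 3 6 7 2 5 8)
  after f: (1 2 7 6)(3 5 8)
  after f: (1 6 3 7 5 8 4 2)
  after r: (1 4 5 2 8)(3 6 7)

g f f r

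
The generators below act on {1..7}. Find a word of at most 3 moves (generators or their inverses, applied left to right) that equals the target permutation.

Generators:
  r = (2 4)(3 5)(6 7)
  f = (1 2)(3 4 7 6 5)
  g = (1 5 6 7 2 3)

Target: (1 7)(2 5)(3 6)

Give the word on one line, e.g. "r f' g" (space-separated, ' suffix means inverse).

g' g' g'

  after g': (1 3 2 7 6 5)
  after g': (1 2 6)(3 7 5)
  after g': (1 7)(2 5)(3 6)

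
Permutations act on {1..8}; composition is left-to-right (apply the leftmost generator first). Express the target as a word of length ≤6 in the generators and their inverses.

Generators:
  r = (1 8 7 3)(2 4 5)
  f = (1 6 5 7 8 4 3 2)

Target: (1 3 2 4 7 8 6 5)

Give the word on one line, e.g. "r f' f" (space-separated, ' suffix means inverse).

f f r f r'

  after f: (1 6 5 7 8 4 3 2)
  after f: (1 5 8 3)(2 6 7 4)
  after r: (1 2 6 3 8)(5 7)
  after f: (2 5 8 6)(3 4)
  after r': (1 3 2 4 7 8 6 5)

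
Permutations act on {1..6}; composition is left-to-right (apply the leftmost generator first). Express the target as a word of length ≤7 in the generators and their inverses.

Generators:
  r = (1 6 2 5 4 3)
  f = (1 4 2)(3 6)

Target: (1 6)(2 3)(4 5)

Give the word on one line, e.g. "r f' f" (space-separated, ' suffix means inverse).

  after r: (1 6 2 5 4 3)
  after r: (1 2 4)(3 6 5)
  after f: (5 6)
  after r': (1 3 4 5)(2 6)
  after f: (1 6)(2 3)(4 5)

r r f r' f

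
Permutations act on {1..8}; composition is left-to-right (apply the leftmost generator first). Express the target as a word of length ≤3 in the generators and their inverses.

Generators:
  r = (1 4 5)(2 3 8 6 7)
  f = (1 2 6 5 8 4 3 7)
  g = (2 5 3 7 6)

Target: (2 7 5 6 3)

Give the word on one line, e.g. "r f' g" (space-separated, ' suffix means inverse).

g' g'

  after g': (2 6 7 3 5)
  after g': (2 7 5 6 3)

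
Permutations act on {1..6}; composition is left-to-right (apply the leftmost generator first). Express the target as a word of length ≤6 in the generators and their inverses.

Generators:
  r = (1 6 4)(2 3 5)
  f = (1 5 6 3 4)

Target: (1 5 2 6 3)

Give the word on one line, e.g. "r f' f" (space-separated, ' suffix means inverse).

f' f' f' r' f

  after f': (1 4 3 6 5)
  after f': (1 3 5 4 6)
  after f': (1 6 4 5 3)
  after r': (2 5)(3 4)
  after f: (1 5 2 6 3)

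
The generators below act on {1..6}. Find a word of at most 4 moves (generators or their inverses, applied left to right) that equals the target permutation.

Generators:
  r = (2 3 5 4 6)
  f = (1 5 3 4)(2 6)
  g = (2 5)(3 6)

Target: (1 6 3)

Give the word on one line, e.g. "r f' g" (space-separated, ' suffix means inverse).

  after g: (2 5)(3 6)
  after f: (1 5 6 4)(2 3)
  after g': (1 2 6 4)(3 5)
  after f': (1 6 3)

g f g' f'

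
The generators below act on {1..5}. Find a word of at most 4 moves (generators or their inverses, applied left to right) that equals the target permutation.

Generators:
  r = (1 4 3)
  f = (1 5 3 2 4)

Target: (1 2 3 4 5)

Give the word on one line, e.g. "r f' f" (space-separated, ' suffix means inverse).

r f'

  after r: (1 4 3)
  after f': (1 2 3 4 5)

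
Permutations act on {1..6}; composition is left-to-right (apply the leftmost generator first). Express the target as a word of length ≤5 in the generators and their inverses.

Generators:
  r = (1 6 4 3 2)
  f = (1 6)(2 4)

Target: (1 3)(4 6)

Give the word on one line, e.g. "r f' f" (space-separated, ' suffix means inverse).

  after r': (1 2 3 4 6)
  after f: (1 4)(2 3)
  after r: (1 3)(4 6)
  after f: (1 3 6 2 4)
  after f: (1 3)(4 6)

r' f r f f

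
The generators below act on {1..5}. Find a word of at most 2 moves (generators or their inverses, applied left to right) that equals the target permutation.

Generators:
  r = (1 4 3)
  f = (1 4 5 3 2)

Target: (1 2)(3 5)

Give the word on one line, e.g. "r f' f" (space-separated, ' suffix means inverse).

  after r': (1 3 4)
  after f: (1 2)(3 5)

r' f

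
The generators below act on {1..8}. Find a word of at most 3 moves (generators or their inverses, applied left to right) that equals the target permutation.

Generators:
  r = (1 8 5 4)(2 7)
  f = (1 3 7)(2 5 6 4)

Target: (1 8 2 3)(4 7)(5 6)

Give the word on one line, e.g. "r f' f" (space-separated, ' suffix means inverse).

  after r: (1 8 5 4)(2 7)
  after f': (1 8 2 3)(4 7)(5 6)

r f'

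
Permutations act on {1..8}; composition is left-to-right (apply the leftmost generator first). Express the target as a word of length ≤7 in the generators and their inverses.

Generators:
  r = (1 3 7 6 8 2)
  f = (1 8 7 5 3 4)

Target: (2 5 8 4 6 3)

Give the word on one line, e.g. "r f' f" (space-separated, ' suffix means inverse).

  after r: (1 3 7 6 8 2)
  after r: (1 7 8)(2 3 6)
  after f': (1 8 4 3 6 2 5 7)
  after r: (1 2 5 6)(3 8 4 7)
  after r: (2 5 8 4 6 3)

r r f' r r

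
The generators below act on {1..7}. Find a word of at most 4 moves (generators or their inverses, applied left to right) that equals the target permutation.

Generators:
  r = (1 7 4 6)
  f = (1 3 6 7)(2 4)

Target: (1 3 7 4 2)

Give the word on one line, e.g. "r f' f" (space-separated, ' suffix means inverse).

  after f: (1 3 6 7)(2 4)
  after r': (1 3 4 2 7 6)
  after r': (1 3 7 4 2)

f r' r'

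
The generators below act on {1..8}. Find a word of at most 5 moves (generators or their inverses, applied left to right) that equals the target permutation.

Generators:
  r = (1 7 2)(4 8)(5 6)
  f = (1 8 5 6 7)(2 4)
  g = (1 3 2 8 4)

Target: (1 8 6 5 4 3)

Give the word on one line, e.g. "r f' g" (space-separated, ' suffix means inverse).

  after g': (1 4 8 2 3)
  after r: (1 8)(2 3 7)(5 6)
  after r: (1 4 8 7)(2 3)
  after f': (1 2 3 4)(5 8 6)
  after g: (1 8 6 5 4 3)

g' r r f' g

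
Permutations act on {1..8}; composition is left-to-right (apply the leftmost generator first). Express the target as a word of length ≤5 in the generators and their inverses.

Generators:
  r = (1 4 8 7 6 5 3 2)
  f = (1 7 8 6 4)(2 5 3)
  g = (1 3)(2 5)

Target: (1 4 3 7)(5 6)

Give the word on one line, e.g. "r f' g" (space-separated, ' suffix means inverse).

f g r' g r'

  after f: (1 7 8 6 4)(2 5 3)
  after g: (1 7 8 6 4 3 5)
  after r': (1 8 7 4 5 2 3 6)
  after g: (1 8 7 4 2)(3 6)
  after r': (1 4 3 7)(5 6)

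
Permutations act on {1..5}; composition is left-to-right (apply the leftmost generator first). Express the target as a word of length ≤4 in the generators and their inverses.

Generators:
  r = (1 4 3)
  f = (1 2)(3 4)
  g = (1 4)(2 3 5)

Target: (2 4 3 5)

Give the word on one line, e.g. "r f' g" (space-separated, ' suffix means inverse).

g r'

  after g: (1 4)(2 3 5)
  after r': (2 4 3 5)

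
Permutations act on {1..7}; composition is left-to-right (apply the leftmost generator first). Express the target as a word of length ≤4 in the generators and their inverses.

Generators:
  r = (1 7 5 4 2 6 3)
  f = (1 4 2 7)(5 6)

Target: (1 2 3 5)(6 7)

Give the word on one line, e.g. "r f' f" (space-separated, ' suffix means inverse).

f r f' r

  after f: (1 4 2 7)(5 6)
  after r: (1 2 5 3)(4 6)
  after f': (1 4 5 3 7 2 6)
  after r: (1 2 3 5)(6 7)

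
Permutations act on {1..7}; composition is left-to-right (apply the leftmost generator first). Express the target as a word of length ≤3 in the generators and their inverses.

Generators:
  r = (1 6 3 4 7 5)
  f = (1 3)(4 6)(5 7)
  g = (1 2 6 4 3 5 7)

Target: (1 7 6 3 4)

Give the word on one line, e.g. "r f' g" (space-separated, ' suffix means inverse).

  after r': (1 5 7 4 3 6)
  after f': (1 7 6 3 4)

r' f'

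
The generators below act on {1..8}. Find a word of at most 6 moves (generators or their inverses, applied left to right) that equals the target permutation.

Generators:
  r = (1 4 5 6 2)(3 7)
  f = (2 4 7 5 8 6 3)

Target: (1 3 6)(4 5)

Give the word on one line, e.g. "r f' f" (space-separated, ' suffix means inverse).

f f f r' f'

  after f: (2 4 7 5 8 6 3)
  after f: (2 7 8 3 4 5 6)
  after f: (2 5 3 7 6 4 8)
  after r': (1 2 4 8 6)(5 7)
  after f': (1 3 6)(4 5)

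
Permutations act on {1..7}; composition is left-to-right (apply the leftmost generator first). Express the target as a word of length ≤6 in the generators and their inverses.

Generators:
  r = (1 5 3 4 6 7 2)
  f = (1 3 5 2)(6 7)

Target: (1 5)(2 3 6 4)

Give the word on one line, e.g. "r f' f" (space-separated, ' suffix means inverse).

r f r f r'

  after r: (1 5 3 4 6 7 2)
  after f: (1 2 3 4 7)
  after r: (2 4)(3 6 7 5)
  after f: (1 3 7 2 4)
  after r': (1 5)(2 3 6 4)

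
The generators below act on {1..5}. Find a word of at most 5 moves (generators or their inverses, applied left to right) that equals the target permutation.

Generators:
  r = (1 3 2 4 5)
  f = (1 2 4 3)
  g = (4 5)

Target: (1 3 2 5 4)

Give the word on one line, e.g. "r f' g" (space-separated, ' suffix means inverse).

g r g

  after g: (4 5)
  after r: (1 3 2 4)
  after g: (1 3 2 5 4)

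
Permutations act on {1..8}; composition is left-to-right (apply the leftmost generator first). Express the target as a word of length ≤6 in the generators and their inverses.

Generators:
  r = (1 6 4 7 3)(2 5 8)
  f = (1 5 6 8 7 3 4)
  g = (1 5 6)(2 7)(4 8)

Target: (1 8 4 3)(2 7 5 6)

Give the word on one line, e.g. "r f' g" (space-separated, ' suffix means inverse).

  after r': (1 3 7 4 6)(2 8 5)
  after r': (1 7 6 3 4)(2 5 8)
  after r': (1 4 3 6 7)
  after g: (1 8 4 3)(2 7 5 6)

r' r' r' g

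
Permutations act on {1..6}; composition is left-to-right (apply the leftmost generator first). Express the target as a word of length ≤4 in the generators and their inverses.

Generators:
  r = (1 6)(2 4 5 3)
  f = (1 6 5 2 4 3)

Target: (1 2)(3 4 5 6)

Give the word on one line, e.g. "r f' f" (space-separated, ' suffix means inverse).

r' f r' f'

  after r': (1 6)(2 3 5 4)
  after f: (1 5 3 2)
  after r': (1 4 2 6)
  after f': (1 2)(3 4 5 6)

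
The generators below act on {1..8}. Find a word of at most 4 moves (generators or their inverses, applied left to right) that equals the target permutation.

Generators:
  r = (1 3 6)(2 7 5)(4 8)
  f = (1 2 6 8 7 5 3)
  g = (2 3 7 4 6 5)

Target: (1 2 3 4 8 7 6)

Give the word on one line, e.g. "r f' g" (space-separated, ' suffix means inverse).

r g'

  after r: (1 3 6)(2 7 5)(4 8)
  after g': (1 2 3 4 8 7 6)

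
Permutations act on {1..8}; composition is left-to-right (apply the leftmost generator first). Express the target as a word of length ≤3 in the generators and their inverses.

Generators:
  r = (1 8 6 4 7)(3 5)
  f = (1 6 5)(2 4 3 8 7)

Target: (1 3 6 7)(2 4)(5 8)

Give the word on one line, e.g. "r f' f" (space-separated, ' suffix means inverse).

  after f': (1 5 6)(2 7 8 3 4)
  after r': (1 3 6 7)(2 4)(5 8)

f' r'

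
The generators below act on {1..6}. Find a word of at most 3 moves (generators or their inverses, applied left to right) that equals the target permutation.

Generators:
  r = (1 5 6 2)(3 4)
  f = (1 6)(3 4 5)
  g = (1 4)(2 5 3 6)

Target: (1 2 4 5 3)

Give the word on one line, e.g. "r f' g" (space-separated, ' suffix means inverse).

r g'

  after r: (1 5 6 2)(3 4)
  after g': (1 2 4 5 3)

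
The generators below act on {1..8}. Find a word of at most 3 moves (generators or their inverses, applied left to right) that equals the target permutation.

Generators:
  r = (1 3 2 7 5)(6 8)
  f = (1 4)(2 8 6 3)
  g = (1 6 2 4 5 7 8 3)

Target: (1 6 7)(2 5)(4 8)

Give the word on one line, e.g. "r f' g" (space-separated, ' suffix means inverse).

  after r: (1 3 2 7 5)(6 8)
  after g': (1 8)(2 5 3 6 7 4)
  after f: (1 6 7)(2 5)(4 8)

r g' f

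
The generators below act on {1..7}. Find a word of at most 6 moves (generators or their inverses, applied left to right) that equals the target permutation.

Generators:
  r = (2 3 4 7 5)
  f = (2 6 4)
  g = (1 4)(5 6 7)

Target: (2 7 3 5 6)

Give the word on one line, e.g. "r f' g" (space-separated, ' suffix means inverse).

  after r: (2 3 4 7 5)
  after r: (2 4 5 3 7)
  after r: (2 7 3 5 4)
  after f: (2 7 3 5)(4 6)
  after f: (2 7 3 5 6)

r r r f f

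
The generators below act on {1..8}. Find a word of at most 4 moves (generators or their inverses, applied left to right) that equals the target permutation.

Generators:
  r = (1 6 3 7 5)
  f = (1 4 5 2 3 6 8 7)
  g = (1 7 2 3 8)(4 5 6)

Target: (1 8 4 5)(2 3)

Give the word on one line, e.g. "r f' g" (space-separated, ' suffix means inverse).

  after f: (1 4 5 2 3 6 8 7)
  after g': (1 6 3 5 7 8)
  after f: (1 8 4 5)(2 3)

f g' f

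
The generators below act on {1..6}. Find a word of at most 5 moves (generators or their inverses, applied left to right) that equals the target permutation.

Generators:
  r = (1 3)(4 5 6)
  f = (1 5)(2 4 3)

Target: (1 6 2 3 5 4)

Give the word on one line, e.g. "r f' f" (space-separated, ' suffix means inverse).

  after f: (1 5)(2 4 3)
  after f: (2 3 4)
  after f: (1 5)
  after r: (1 6 4 5 3)
  after f': (1 6 2 3 5 4)

f f f r f'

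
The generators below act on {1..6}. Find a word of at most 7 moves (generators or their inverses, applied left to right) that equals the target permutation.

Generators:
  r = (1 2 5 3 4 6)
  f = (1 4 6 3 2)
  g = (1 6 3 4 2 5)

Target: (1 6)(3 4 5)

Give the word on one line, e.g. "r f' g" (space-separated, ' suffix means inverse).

  after r: (1 2 5 3 4 6)
  after r: (1 5 4)(2 3 6)
  after f': (1 5)(2 6 3 4)
  after r: (1 3 6 4 5 2)
  after f': (1 6)(3 4 5)

r r f' r f'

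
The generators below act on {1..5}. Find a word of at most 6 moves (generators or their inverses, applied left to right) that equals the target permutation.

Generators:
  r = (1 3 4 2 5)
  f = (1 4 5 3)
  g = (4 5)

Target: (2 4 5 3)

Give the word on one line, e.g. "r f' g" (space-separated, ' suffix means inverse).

f' g' r f'

  after f': (1 3 5 4)
  after g': (1 3 4)
  after r: (1 4 3 2 5)
  after f': (2 4 5 3)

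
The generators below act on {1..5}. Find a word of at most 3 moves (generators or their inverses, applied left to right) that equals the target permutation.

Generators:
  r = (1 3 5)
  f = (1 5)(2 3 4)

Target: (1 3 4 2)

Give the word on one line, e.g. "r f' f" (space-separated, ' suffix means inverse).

  after f: (1 5)(2 3 4)
  after r': (1 3 4 2)

f r'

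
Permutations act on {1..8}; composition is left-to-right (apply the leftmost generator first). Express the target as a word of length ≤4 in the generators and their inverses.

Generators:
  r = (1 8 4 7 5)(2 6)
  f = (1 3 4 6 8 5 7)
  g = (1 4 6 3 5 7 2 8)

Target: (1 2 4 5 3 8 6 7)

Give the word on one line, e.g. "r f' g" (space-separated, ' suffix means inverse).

  after f: (1 3 4 6 8 5 7)
  after g: (1 5 2 8 7 4 3 6)
  after r': (1 7 8 4 3 2)(5 6)
  after g: (1 2 4 5 3 8 6 7)

f g r' g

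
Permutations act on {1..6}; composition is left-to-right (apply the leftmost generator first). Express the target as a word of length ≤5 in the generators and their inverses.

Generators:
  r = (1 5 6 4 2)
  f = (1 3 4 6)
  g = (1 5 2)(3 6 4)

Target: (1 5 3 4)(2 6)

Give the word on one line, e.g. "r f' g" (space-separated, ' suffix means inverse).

  after f': (1 6 4 3)
  after r': (1 5)(2 4 3)
  after r': (2 6 5)(3 4)
  after g: (1 5)(2 4 6)
  after f: (1 5 3 4)(2 6)

f' r' r' g f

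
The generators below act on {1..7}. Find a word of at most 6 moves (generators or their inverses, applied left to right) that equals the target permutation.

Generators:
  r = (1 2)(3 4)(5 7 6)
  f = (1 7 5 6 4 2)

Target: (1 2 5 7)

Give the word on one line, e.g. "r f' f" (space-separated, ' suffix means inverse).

f' f' r r f

  after f': (1 2 4 6 5 7)
  after f': (1 4 5)(2 6 7)
  after r: (1 3 4 7)(2 5)
  after r: (1 4 6 5)(2 7)
  after f: (1 2 5 7)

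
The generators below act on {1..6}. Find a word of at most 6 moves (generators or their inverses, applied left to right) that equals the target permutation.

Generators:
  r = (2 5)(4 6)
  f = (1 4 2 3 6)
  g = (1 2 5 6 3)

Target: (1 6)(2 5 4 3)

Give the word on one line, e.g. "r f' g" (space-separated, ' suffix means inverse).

r f g' r

  after r: (2 5)(4 6)
  after f: (1 4)(2 5 3 6)
  after g': (1 4 3 5 6)
  after r: (1 6)(2 5 4 3)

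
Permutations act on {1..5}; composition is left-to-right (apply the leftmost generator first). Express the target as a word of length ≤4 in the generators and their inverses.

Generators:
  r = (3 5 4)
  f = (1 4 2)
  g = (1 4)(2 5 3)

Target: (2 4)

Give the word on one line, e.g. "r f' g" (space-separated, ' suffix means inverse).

  after r: (3 5 4)
  after f': (1 2 4 3 5)
  after f': (1 4 3 5 2)
  after g: (2 4)

r f' f' g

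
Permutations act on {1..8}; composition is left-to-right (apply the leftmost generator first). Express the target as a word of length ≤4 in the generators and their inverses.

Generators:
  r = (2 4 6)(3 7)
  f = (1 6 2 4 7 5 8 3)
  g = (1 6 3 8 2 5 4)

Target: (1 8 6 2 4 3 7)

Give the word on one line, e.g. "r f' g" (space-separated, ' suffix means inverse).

f g g r'

  after f: (1 6 2 4 7 5 8 3)
  after g: (1 3 6 5 2)(4 7)
  after g: (1 8 2 6 4 7)
  after r': (1 8 6 2 4 3 7)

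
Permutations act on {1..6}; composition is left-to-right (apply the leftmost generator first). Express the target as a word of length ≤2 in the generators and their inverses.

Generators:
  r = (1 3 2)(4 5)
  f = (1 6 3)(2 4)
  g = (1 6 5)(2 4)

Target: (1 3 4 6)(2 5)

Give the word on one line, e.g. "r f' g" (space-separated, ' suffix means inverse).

  after r: (1 3 2)(4 5)
  after g': (1 3 4 6)(2 5)

r g'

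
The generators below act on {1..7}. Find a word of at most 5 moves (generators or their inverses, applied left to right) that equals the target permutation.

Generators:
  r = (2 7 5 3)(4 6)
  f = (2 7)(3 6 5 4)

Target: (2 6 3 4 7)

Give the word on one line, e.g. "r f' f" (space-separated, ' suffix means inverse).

r' f r' f f

  after r': (2 3 5 7)(4 6)
  after f: (2 6 3 4 5)
  after r': (2 4 7)(3 6 5)
  after f: (2 3 5 6 4)
  after f: (2 6 3 4 7)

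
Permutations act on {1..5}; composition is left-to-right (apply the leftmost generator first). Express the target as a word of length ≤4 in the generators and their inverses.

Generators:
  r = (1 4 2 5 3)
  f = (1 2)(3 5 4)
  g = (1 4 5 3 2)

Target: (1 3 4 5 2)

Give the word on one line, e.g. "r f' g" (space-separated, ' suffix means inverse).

  after g: (1 4 5 3 2)
  after r: (1 2 4 3 5)
  after g': (1 3 4 5 2)

g r g'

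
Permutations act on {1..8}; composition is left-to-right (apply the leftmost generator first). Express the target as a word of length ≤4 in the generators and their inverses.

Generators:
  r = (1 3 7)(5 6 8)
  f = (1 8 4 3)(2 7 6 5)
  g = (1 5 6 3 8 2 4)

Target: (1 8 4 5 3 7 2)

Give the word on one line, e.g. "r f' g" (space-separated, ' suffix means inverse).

g' f'

  after g': (1 4 2 8 3 6 5)
  after f': (1 8 4 5 3 7 2)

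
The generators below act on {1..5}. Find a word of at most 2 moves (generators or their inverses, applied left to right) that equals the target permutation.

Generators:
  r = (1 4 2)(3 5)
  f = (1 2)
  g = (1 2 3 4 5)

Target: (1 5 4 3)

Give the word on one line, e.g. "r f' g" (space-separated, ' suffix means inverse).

g' f

  after g': (1 5 4 3 2)
  after f: (1 5 4 3)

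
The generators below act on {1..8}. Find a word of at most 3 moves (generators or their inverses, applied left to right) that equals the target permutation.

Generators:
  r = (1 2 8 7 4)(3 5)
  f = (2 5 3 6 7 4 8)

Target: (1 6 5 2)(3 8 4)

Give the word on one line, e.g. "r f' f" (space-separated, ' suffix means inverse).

r' f' f'

  after r': (1 4 7 8 2)(3 5)
  after f': (1 7 4 6 3 2)
  after f': (1 6 5 2)(3 8 4)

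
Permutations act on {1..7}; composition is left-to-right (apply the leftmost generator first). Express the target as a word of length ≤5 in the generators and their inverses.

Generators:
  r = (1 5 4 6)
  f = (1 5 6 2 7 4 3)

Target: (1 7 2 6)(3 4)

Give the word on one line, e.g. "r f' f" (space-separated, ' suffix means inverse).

  after r: (1 5 4 6)
  after r: (1 4)(5 6)
  after f': (1 7 2 6)(3 4)

r r f'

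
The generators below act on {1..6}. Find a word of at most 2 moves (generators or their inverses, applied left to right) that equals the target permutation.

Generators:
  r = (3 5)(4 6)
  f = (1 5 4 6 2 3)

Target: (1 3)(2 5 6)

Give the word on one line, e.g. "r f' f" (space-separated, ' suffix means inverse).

  after f: (1 5 4 6 2 3)
  after r': (1 3)(2 5 6)

f r'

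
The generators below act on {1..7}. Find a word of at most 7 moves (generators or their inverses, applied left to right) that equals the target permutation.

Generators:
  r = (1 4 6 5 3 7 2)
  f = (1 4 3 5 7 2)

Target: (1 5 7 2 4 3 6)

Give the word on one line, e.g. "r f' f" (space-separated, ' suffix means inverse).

f r r f' r'

  after f: (1 4 3 5 7 2)
  after r: (1 6 5 2 4 7)
  after r: (1 5)(2 6 3 7 4)
  after f': (1 3 5 2 6 4 7)
  after r': (1 5 7 2 4 3 6)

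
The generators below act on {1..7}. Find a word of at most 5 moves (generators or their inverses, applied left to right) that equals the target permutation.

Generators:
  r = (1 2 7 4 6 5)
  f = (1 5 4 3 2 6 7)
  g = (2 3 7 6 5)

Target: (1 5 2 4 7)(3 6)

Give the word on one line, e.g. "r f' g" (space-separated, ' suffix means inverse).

f' g r

  after f': (1 7 6 2 3 4 5)
  after g: (1 6 3 4 2 7 5)
  after r: (1 5 2 4 7)(3 6)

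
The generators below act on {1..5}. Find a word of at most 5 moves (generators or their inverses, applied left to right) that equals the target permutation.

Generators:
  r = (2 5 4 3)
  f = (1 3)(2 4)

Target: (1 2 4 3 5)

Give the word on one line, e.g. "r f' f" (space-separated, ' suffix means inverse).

  after r: (2 5 4 3)
  after f': (1 3 4)(2 5)
  after r': (1 4)(3 5)
  after f': (1 2 4 3 5)

r f' r' f'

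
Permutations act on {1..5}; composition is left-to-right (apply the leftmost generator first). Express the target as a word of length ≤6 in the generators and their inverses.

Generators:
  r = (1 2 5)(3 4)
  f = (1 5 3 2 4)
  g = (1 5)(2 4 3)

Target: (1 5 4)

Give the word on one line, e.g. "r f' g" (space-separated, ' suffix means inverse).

r' g r r

  after r': (1 5 2)(3 4)
  after g: (2 5 4)
  after r: (1 2)(3 4 5)
  after r: (1 5 4)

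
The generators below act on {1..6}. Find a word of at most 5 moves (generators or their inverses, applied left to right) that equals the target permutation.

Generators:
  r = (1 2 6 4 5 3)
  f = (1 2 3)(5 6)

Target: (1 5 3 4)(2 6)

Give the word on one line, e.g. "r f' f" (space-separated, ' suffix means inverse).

r f' r' r'

  after r: (1 2 6 4 5 3)
  after f': (2 5)(4 6)
  after r': (1 3 5)(2 4)
  after r': (1 5 3 4)(2 6)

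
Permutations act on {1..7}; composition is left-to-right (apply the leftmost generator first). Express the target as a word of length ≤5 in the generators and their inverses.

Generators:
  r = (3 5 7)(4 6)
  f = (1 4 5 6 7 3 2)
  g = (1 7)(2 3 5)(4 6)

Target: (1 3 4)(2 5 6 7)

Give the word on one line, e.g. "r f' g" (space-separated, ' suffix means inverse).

  after f: (1 4 5 6 7 3 2)
  after r': (1 6 5 4 3 2)
  after f: (1 7 3)(2 4)
  after f: (1 3 4)(2 5 6 7)

f r' f f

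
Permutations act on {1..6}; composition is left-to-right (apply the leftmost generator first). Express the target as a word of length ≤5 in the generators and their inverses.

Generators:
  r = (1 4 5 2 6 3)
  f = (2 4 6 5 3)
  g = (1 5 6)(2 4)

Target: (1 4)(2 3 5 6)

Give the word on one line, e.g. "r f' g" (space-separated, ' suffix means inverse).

r g' f

  after r: (1 4 5 2 6 3)
  after g': (1 2 5 4)(3 6)
  after f: (1 4)(2 3 5 6)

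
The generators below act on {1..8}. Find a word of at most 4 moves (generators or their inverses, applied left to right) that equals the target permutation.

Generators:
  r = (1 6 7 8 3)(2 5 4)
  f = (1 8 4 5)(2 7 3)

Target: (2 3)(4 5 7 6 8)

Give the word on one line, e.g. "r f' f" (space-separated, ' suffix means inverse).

f r' r' r'

  after f: (1 8 4 5)(2 7 3)
  after r': (1 7 8 5 3 4 2 6)
  after r': (1 6 3 5 8 2)
  after r': (2 3)(4 5 7 6 8)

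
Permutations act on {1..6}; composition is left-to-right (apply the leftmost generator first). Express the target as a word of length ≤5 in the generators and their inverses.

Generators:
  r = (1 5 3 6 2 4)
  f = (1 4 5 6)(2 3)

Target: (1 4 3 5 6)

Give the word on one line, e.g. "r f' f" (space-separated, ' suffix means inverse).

  after f': (1 6 5 4)(2 3)
  after r': (1 3 6)(2 5)
  after f: (1 2 6 4 5 3)
  after r: (1 4 3 5 6)

f' r' f r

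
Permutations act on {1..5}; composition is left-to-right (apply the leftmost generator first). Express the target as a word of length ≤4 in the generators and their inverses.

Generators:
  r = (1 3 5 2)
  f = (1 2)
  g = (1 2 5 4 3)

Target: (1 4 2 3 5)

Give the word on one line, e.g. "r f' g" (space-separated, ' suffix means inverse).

  after g': (1 3 4 5 2)
  after g': (1 4 2 3 5)

g' g'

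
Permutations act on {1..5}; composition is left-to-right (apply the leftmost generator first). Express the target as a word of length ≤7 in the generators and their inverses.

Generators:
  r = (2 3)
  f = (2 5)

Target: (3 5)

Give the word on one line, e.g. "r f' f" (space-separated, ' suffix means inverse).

  after f': (2 5)
  after r: (2 5 3)
  after f: (3 5)
  after f: (2 5 3)
  after f: (3 5)

f' r f f f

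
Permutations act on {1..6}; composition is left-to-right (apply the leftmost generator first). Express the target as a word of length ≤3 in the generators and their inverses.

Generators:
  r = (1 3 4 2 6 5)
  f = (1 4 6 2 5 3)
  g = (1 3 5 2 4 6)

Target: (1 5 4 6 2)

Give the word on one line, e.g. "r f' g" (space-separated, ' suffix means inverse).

g' r

  after g': (1 6 4 2 5 3)
  after r: (1 5 4 6 2)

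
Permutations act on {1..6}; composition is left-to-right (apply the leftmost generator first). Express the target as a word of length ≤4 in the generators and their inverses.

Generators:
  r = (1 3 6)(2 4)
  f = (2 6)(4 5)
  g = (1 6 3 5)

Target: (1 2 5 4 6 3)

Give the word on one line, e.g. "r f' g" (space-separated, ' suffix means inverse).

r' f

  after r': (1 6 3)(2 4)
  after f: (1 2 5 4 6 3)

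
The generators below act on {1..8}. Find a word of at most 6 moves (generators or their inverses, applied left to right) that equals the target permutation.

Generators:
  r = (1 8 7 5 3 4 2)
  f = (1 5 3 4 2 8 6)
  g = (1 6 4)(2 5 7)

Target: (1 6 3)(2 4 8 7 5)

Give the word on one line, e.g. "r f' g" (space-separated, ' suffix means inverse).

  after f: (1 5 3 4 2 8 6)
  after g': (1 2 8)(3 6 4 7 5)
  after r': (1 4 8 2)(3 6)
  after g': (1 6 3)(2 4 8 7 5)

f g' r' g'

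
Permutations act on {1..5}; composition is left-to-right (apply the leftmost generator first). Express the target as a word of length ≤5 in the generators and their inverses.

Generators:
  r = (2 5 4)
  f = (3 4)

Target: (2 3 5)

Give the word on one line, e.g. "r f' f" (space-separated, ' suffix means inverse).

  after f': (3 4)
  after r': (2 4 3 5)
  after f: (2 3 5)

f' r' f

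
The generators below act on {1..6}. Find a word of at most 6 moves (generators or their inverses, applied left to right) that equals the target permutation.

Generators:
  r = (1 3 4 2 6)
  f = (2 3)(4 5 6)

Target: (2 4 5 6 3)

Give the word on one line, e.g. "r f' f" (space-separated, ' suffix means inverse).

r' f' r' f r

  after r': (1 6 2 4 3)
  after f': (1 5 4 2 6 3)
  after r': (1 5 3 6)
  after f: (1 6)(2 3 4 5)
  after r: (2 4 5 6 3)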